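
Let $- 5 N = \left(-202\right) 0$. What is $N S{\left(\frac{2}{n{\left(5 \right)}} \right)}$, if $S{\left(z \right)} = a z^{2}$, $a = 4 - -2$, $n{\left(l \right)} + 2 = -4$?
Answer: $0$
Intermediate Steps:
$n{\left(l \right)} = -6$ ($n{\left(l \right)} = -2 - 4 = -6$)
$a = 6$ ($a = 4 + 2 = 6$)
$N = 0$ ($N = - \frac{\left(-202\right) 0}{5} = \left(- \frac{1}{5}\right) 0 = 0$)
$S{\left(z \right)} = 6 z^{2}$
$N S{\left(\frac{2}{n{\left(5 \right)}} \right)} = 0 \cdot 6 \left(\frac{2}{-6}\right)^{2} = 0 \cdot 6 \left(2 \left(- \frac{1}{6}\right)\right)^{2} = 0 \cdot 6 \left(- \frac{1}{3}\right)^{2} = 0 \cdot 6 \cdot \frac{1}{9} = 0 \cdot \frac{2}{3} = 0$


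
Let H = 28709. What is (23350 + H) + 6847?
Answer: 58906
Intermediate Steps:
(23350 + H) + 6847 = (23350 + 28709) + 6847 = 52059 + 6847 = 58906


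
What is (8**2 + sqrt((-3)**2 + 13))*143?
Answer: 9152 + 143*sqrt(22) ≈ 9822.7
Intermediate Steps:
(8**2 + sqrt((-3)**2 + 13))*143 = (64 + sqrt(9 + 13))*143 = (64 + sqrt(22))*143 = 9152 + 143*sqrt(22)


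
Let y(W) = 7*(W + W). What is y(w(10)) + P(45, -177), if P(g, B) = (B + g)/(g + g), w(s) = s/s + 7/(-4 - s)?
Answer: 83/15 ≈ 5.5333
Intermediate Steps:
w(s) = 1 + 7/(-4 - s)
P(g, B) = (B + g)/(2*g) (P(g, B) = (B + g)/((2*g)) = (B + g)*(1/(2*g)) = (B + g)/(2*g))
y(W) = 14*W (y(W) = 7*(2*W) = 14*W)
y(w(10)) + P(45, -177) = 14*((-3 + 10)/(4 + 10)) + (1/2)*(-177 + 45)/45 = 14*(7/14) + (1/2)*(1/45)*(-132) = 14*((1/14)*7) - 22/15 = 14*(1/2) - 22/15 = 7 - 22/15 = 83/15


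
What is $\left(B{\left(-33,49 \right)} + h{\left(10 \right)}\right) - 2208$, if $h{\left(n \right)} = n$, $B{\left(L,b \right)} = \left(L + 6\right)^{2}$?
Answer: $-1469$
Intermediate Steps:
$B{\left(L,b \right)} = \left(6 + L\right)^{2}$
$\left(B{\left(-33,49 \right)} + h{\left(10 \right)}\right) - 2208 = \left(\left(6 - 33\right)^{2} + 10\right) - 2208 = \left(\left(-27\right)^{2} + 10\right) - 2208 = \left(729 + 10\right) - 2208 = 739 - 2208 = -1469$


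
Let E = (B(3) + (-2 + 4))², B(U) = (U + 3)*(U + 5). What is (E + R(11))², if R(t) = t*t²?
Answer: 14676561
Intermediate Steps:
R(t) = t³
B(U) = (3 + U)*(5 + U)
E = 2500 (E = ((15 + 3² + 8*3) + (-2 + 4))² = ((15 + 9 + 24) + 2)² = (48 + 2)² = 50² = 2500)
(E + R(11))² = (2500 + 11³)² = (2500 + 1331)² = 3831² = 14676561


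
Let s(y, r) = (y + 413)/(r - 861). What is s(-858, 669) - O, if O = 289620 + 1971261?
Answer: -434088707/192 ≈ -2.2609e+6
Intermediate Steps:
O = 2260881
s(y, r) = (413 + y)/(-861 + r)
s(-858, 669) - O = (413 - 858)/(-861 + 669) - 1*2260881 = -445/(-192) - 2260881 = -1/192*(-445) - 2260881 = 445/192 - 2260881 = -434088707/192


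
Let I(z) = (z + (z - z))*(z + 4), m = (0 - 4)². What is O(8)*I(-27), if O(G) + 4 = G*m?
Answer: 77004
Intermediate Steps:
m = 16 (m = (-4)² = 16)
I(z) = z*(4 + z) (I(z) = (z + 0)*(4 + z) = z*(4 + z))
O(G) = -4 + 16*G (O(G) = -4 + G*16 = -4 + 16*G)
O(8)*I(-27) = (-4 + 16*8)*(-27*(4 - 27)) = (-4 + 128)*(-27*(-23)) = 124*621 = 77004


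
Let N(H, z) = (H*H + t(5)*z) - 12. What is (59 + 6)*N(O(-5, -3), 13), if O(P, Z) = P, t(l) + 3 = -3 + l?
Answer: 0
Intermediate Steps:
t(l) = -6 + l (t(l) = -3 + (-3 + l) = -6 + l)
N(H, z) = -12 + H**2 - z (N(H, z) = (H*H + (-6 + 5)*z) - 12 = (H**2 - z) - 12 = -12 + H**2 - z)
(59 + 6)*N(O(-5, -3), 13) = (59 + 6)*(-12 + (-5)**2 - 1*13) = 65*(-12 + 25 - 13) = 65*0 = 0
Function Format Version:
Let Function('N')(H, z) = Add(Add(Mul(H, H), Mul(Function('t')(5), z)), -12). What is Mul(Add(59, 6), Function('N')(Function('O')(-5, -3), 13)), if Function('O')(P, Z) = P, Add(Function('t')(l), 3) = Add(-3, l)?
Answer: 0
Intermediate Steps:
Function('t')(l) = Add(-6, l) (Function('t')(l) = Add(-3, Add(-3, l)) = Add(-6, l))
Function('N')(H, z) = Add(-12, Pow(H, 2), Mul(-1, z)) (Function('N')(H, z) = Add(Add(Mul(H, H), Mul(Add(-6, 5), z)), -12) = Add(Add(Pow(H, 2), Mul(-1, z)), -12) = Add(-12, Pow(H, 2), Mul(-1, z)))
Mul(Add(59, 6), Function('N')(Function('O')(-5, -3), 13)) = Mul(Add(59, 6), Add(-12, Pow(-5, 2), Mul(-1, 13))) = Mul(65, Add(-12, 25, -13)) = Mul(65, 0) = 0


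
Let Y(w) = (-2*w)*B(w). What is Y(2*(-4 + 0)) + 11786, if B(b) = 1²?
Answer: 11802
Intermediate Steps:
B(b) = 1
Y(w) = -2*w (Y(w) = -2*w*1 = -2*w)
Y(2*(-4 + 0)) + 11786 = -4*(-4 + 0) + 11786 = -4*(-4) + 11786 = -2*(-8) + 11786 = 16 + 11786 = 11802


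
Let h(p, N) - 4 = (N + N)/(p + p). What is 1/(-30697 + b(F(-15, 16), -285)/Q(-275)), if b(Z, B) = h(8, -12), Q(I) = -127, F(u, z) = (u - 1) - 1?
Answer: -254/7797043 ≈ -3.2576e-5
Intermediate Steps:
F(u, z) = -2 + u (F(u, z) = (-1 + u) - 1 = -2 + u)
h(p, N) = 4 + N/p (h(p, N) = 4 + (N + N)/(p + p) = 4 + (2*N)/((2*p)) = 4 + (2*N)*(1/(2*p)) = 4 + N/p)
b(Z, B) = 5/2 (b(Z, B) = 4 - 12/8 = 4 - 12*⅛ = 4 - 3/2 = 5/2)
1/(-30697 + b(F(-15, 16), -285)/Q(-275)) = 1/(-30697 + (5/2)/(-127)) = 1/(-30697 + (5/2)*(-1/127)) = 1/(-30697 - 5/254) = 1/(-7797043/254) = -254/7797043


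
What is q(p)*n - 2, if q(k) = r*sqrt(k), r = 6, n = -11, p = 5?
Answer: -2 - 66*sqrt(5) ≈ -149.58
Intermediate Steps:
q(k) = 6*sqrt(k)
q(p)*n - 2 = (6*sqrt(5))*(-11) - 2 = -66*sqrt(5) - 2 = -2 - 66*sqrt(5)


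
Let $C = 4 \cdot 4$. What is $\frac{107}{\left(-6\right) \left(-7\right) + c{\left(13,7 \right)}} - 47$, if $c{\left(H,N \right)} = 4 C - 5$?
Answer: $- \frac{4640}{101} \approx -45.941$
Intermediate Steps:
$C = 16$
$c{\left(H,N \right)} = 59$ ($c{\left(H,N \right)} = 4 \cdot 16 - 5 = 64 - 5 = 59$)
$\frac{107}{\left(-6\right) \left(-7\right) + c{\left(13,7 \right)}} - 47 = \frac{107}{\left(-6\right) \left(-7\right) + 59} - 47 = \frac{107}{42 + 59} - 47 = \frac{107}{101} - 47 = - \frac{4640}{101}$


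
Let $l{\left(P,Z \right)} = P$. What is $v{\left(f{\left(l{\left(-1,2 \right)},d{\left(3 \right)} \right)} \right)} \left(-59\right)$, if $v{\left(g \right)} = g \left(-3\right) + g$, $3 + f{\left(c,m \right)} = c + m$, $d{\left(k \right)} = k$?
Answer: $-118$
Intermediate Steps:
$f{\left(c,m \right)} = -3 + c + m$ ($f{\left(c,m \right)} = -3 + \left(c + m\right) = -3 + c + m$)
$v{\left(g \right)} = - 2 g$ ($v{\left(g \right)} = - 3 g + g = - 2 g$)
$v{\left(f{\left(l{\left(-1,2 \right)},d{\left(3 \right)} \right)} \right)} \left(-59\right) = - 2 \left(-3 - 1 + 3\right) \left(-59\right) = \left(-2\right) \left(-1\right) \left(-59\right) = 2 \left(-59\right) = -118$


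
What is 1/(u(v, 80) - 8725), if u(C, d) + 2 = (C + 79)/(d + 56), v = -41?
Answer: -68/593417 ≈ -0.00011459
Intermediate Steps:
u(C, d) = -2 + (79 + C)/(56 + d) (u(C, d) = -2 + (C + 79)/(d + 56) = -2 + (79 + C)/(56 + d))
1/(u(v, 80) - 8725) = 1/((-33 - 41 - 2*80)/(56 + 80) - 8725) = 1/((-33 - 41 - 160)/136 - 8725) = 1/((1/136)*(-234) - 8725) = 1/(-117/68 - 8725) = 1/(-593417/68) = -68/593417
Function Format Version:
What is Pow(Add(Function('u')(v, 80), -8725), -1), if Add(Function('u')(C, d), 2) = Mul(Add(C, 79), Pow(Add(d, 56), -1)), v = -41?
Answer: Rational(-68, 593417) ≈ -0.00011459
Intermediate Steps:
Function('u')(C, d) = Add(-2, Mul(Pow(Add(56, d), -1), Add(79, C))) (Function('u')(C, d) = Add(-2, Mul(Add(C, 79), Pow(Add(d, 56), -1))) = Add(-2, Mul(Add(79, C), Pow(Add(56, d), -1))) = Add(-2, Mul(Pow(Add(56, d), -1), Add(79, C))))
Pow(Add(Function('u')(v, 80), -8725), -1) = Pow(Add(Mul(Pow(Add(56, 80), -1), Add(-33, -41, Mul(-2, 80))), -8725), -1) = Pow(Add(Mul(Pow(136, -1), Add(-33, -41, -160)), -8725), -1) = Pow(Add(Mul(Rational(1, 136), -234), -8725), -1) = Pow(Add(Rational(-117, 68), -8725), -1) = Pow(Rational(-593417, 68), -1) = Rational(-68, 593417)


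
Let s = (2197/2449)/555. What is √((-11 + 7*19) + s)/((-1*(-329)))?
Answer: √4599737428785/63882165 ≈ 0.033573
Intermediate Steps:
s = 2197/1359195 (s = (2197*(1/2449))*(1/555) = (2197/2449)*(1/555) = 2197/1359195 ≈ 0.0016164)
√((-11 + 7*19) + s)/((-1*(-329))) = √((-11 + 7*19) + 2197/1359195)/((-1*(-329))) = √((-11 + 133) + 2197/1359195)/329 = √(122 + 2197/1359195)*(1/329) = √(165823987/1359195)*(1/329) = (7*√4599737428785/1359195)*(1/329) = √4599737428785/63882165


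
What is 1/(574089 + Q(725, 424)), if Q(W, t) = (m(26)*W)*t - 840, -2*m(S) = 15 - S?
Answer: 1/2263949 ≈ 4.4171e-7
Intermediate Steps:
m(S) = -15/2 + S/2 (m(S) = -(15 - S)/2 = -15/2 + S/2)
Q(W, t) = -840 + 11*W*t/2 (Q(W, t) = ((-15/2 + (½)*26)*W)*t - 840 = ((-15/2 + 13)*W)*t - 840 = (11*W/2)*t - 840 = 11*W*t/2 - 840 = -840 + 11*W*t/2)
1/(574089 + Q(725, 424)) = 1/(574089 + (-840 + (11/2)*725*424)) = 1/(574089 + (-840 + 1690700)) = 1/(574089 + 1689860) = 1/2263949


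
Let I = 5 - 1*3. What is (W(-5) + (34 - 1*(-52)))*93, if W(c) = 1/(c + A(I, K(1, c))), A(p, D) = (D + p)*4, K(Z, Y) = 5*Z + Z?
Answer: 72013/9 ≈ 8001.4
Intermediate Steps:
K(Z, Y) = 6*Z
I = 2 (I = 5 - 3 = 2)
A(p, D) = 4*D + 4*p
W(c) = 1/(32 + c) (W(c) = 1/(c + (4*(6*1) + 4*2)) = 1/(c + (4*6 + 8)) = 1/(c + (24 + 8)) = 1/(c + 32) = 1/(32 + c))
(W(-5) + (34 - 1*(-52)))*93 = (1/(32 - 5) + (34 - 1*(-52)))*93 = (1/27 + (34 + 52))*93 = (1/27 + 86)*93 = (2323/27)*93 = 72013/9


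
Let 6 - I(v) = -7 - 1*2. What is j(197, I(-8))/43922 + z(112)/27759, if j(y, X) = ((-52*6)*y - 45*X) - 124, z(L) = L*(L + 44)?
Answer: -320317811/406410266 ≈ -0.78816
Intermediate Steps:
I(v) = 15 (I(v) = 6 - (-7 - 1*2) = 6 - (-7 - 2) = 6 - 1*(-9) = 6 + 9 = 15)
z(L) = L*(44 + L)
j(y, X) = -124 - 312*y - 45*X (j(y, X) = (-312*y - 45*X) - 124 = -124 - 312*y - 45*X)
j(197, I(-8))/43922 + z(112)/27759 = (-124 - 312*197 - 45*15)/43922 + (112*(44 + 112))/27759 = (-124 - 61464 - 675)*(1/43922) + (112*156)*(1/27759) = -62263*1/43922 + 17472*(1/27759) = -62263/43922 + 5824/9253 = -320317811/406410266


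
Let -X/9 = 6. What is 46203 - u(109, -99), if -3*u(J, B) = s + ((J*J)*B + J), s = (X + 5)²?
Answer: -1035100/3 ≈ -3.4503e+5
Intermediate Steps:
X = -54 (X = -9*6 = -54)
s = 2401 (s = (-54 + 5)² = (-49)² = 2401)
u(J, B) = -2401/3 - J/3 - B*J²/3 (u(J, B) = -(2401 + ((J*J)*B + J))/3 = -(2401 + (J²*B + J))/3 = -(2401 + (B*J² + J))/3 = -(2401 + (J + B*J²))/3 = -(2401 + J + B*J²)/3 = -2401/3 - J/3 - B*J²/3)
46203 - u(109, -99) = 46203 - (-2401/3 - ⅓*109 - ⅓*(-99)*109²) = 46203 - (-2401/3 - 109/3 - ⅓*(-99)*11881) = 46203 - (-2401/3 - 109/3 + 392073) = 46203 - 1*1173709/3 = 46203 - 1173709/3 = -1035100/3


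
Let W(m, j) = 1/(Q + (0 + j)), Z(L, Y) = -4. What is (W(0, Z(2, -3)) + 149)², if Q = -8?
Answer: 3193369/144 ≈ 22176.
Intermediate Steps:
W(m, j) = 1/(-8 + j) (W(m, j) = 1/(-8 + (0 + j)) = 1/(-8 + j))
(W(0, Z(2, -3)) + 149)² = (1/(-8 - 4) + 149)² = (1/(-12) + 149)² = (-1/12 + 149)² = (1787/12)² = 3193369/144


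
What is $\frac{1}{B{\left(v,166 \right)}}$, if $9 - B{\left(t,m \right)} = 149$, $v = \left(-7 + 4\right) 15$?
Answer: $- \frac{1}{140} \approx -0.0071429$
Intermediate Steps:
$v = -45$ ($v = \left(-3\right) 15 = -45$)
$B{\left(t,m \right)} = -140$ ($B{\left(t,m \right)} = 9 - 149 = -140$)
$\frac{1}{B{\left(v,166 \right)}} = \frac{1}{-140} = - \frac{1}{140}$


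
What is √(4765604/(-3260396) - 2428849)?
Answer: 2*I*√403423791325760687/815099 ≈ 1558.5*I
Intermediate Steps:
√(4765604/(-3260396) - 2428849) = √(4765604*(-1/3260396) - 2428849) = √(-1191401/815099 - 2428849) = √(-1979753582452/815099) = 2*I*√403423791325760687/815099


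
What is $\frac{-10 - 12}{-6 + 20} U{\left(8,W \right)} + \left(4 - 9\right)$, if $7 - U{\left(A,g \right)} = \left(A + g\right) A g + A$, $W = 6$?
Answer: $\frac{7368}{7} \approx 1052.6$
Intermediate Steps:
$U{\left(A,g \right)} = 7 - A - A g \left(A + g\right)$ ($U{\left(A,g \right)} = 7 - \left(\left(A + g\right) A g + A\right) = 7 - \left(A \left(A + g\right) g + A\right) = 7 - \left(A g \left(A + g\right) + A\right) = 7 - \left(A + A g \left(A + g\right)\right) = 7 - A - A g \left(A + g\right)$)
$\frac{-10 - 12}{-6 + 20} U{\left(8,W \right)} + \left(4 - 9\right) = \frac{-10 - 12}{-6 + 20} \left(7 - 8 - 8 \cdot 6^{2} - 6 \cdot 8^{2}\right) + \left(4 - 9\right) = - \frac{22}{14} \left(7 - 8 - 8 \cdot 36 - 6 \cdot 64\right) + \left(4 - 9\right) = \left(-22\right) \frac{1}{14} \left(7 - 8 - 288 - 384\right) - 5 = \left(- \frac{11}{7}\right) \left(-673\right) - 5 = \frac{7403}{7} - 5 = \frac{7368}{7}$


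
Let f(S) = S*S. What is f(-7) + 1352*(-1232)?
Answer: -1665615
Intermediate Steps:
f(S) = S²
f(-7) + 1352*(-1232) = (-7)² + 1352*(-1232) = 49 - 1665664 = -1665615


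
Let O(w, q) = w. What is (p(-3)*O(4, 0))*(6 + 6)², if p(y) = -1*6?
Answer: -3456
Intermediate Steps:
p(y) = -6
(p(-3)*O(4, 0))*(6 + 6)² = (-6*4)*(6 + 6)² = -24*12² = -24*144 = -3456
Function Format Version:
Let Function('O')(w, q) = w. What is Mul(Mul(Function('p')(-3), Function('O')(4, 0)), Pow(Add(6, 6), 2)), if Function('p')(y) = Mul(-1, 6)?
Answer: -3456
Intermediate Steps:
Function('p')(y) = -6
Mul(Mul(Function('p')(-3), Function('O')(4, 0)), Pow(Add(6, 6), 2)) = Mul(Mul(-6, 4), Pow(Add(6, 6), 2)) = Mul(-24, Pow(12, 2)) = Mul(-24, 144) = -3456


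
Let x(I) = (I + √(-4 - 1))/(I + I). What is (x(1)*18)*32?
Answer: 288 + 288*I*√5 ≈ 288.0 + 643.99*I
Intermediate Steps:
x(I) = (I + I*√5)/(2*I) (x(I) = (I + √(-5))/((2*I)) = (I + I*√5)*(1/(2*I)) = (I + I*√5)/(2*I))
(x(1)*18)*32 = (((½)*(1 + I*√5)/1)*18)*32 = (((½)*1*(1 + I*√5))*18)*32 = ((½ + I*√5/2)*18)*32 = (9 + 9*I*√5)*32 = 288 + 288*I*√5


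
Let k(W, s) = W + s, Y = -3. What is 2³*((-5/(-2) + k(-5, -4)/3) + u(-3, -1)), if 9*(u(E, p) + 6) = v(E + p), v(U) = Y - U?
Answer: -460/9 ≈ -51.111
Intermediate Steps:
v(U) = -3 - U
u(E, p) = -19/3 - E/9 - p/9 (u(E, p) = -6 + (-3 - (E + p))/9 = -6 + (-3 + (-E - p))/9 = -6 + (-3 - E - p)/9 = -6 + (-⅓ - E/9 - p/9) = -19/3 - E/9 - p/9)
2³*((-5/(-2) + k(-5, -4)/3) + u(-3, -1)) = 2³*((-5/(-2) + (-5 - 4)/3) + (-19/3 - ⅑*(-3) - ⅑*(-1))) = 8*((-5*(-½) - 9*⅓) + (-19/3 + ⅓ + ⅑)) = 8*((5/2 - 3) - 53/9) = 8*(-½ - 53/9) = 8*(-115/18) = -460/9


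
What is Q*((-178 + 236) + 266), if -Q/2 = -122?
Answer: 79056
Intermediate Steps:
Q = 244 (Q = -2*(-122) = 244)
Q*((-178 + 236) + 266) = 244*((-178 + 236) + 266) = 244*(58 + 266) = 244*324 = 79056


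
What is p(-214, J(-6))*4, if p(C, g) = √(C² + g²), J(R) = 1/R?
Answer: 2*√1648657/3 ≈ 856.00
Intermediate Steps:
p(-214, J(-6))*4 = √((-214)² + (1/(-6))²)*4 = √(45796 + (-⅙)²)*4 = √(45796 + 1/36)*4 = √(1648657/36)*4 = (√1648657/6)*4 = 2*√1648657/3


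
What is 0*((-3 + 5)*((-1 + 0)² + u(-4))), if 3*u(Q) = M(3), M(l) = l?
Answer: 0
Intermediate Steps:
u(Q) = 1 (u(Q) = (⅓)*3 = 1)
0*((-3 + 5)*((-1 + 0)² + u(-4))) = 0*((-3 + 5)*((-1 + 0)² + 1)) = 0*(2*((-1)² + 1)) = 0*(2*(1 + 1)) = 0*(2*2) = 0*4 = 0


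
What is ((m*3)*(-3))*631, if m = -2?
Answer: 11358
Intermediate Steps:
((m*3)*(-3))*631 = (-2*3*(-3))*631 = -6*(-3)*631 = 18*631 = 11358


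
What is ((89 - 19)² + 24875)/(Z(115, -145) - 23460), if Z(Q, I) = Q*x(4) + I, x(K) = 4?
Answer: -1985/1543 ≈ -1.2865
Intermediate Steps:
Z(Q, I) = I + 4*Q (Z(Q, I) = Q*4 + I = 4*Q + I = I + 4*Q)
((89 - 19)² + 24875)/(Z(115, -145) - 23460) = ((89 - 19)² + 24875)/((-145 + 4*115) - 23460) = (70² + 24875)/((-145 + 460) - 23460) = (4900 + 24875)/(315 - 23460) = 29775/(-23145) = 29775*(-1/23145) = -1985/1543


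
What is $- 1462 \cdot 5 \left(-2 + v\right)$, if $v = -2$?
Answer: $29240$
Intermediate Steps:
$- 1462 \cdot 5 \left(-2 + v\right) = - 1462 \cdot 5 \left(-2 - 2\right) = - 1462 \cdot 5 \left(-4\right) = \left(-1462\right) \left(-20\right) = 29240$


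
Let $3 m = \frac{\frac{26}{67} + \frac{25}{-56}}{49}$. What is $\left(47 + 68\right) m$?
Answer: $- \frac{8395}{183848} \approx -0.045663$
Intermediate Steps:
$m = - \frac{73}{183848}$ ($m = \frac{\left(\frac{26}{67} + \frac{25}{-56}\right) \frac{1}{49}}{3} = \frac{\left(26 \cdot \frac{1}{67} + 25 \left(- \frac{1}{56}\right)\right) \frac{1}{49}}{3} = \frac{\left(\frac{26}{67} - \frac{25}{56}\right) \frac{1}{49}}{3} = \frac{\left(- \frac{219}{3752}\right) \frac{1}{49}}{3} = \frac{1}{3} \left(- \frac{219}{183848}\right) = - \frac{73}{183848} \approx -0.00039707$)
$\left(47 + 68\right) m = \left(47 + 68\right) \left(- \frac{73}{183848}\right) = 115 \left(- \frac{73}{183848}\right) = - \frac{8395}{183848}$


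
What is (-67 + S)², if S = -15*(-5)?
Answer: 64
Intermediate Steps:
S = 75
(-67 + S)² = (-67 + 75)² = 8² = 64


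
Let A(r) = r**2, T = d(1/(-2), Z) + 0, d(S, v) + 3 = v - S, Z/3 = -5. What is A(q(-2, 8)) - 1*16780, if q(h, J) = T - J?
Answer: -64519/4 ≈ -16130.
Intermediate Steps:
Z = -15 (Z = 3*(-5) = -15)
d(S, v) = -3 + v - S (d(S, v) = -3 + (v - S) = -3 + v - S)
T = -35/2 (T = (-3 - 15 - 1/(-2)) + 0 = (-3 - 15 - (-1)/2) + 0 = (-3 - 15 - 1*(-1/2)) + 0 = (-3 - 15 + 1/2) + 0 = -35/2 + 0 = -35/2 ≈ -17.500)
q(h, J) = -35/2 - J
A(q(-2, 8)) - 1*16780 = (-35/2 - 1*8)**2 - 1*16780 = (-35/2 - 8)**2 - 16780 = (-51/2)**2 - 16780 = 2601/4 - 16780 = -64519/4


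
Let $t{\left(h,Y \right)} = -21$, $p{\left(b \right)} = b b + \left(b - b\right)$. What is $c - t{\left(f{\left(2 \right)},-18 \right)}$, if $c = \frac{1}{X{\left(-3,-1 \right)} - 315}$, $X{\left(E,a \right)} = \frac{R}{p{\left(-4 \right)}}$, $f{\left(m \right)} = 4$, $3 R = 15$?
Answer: $\frac{105719}{5035} \approx 20.997$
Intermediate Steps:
$R = 5$ ($R = \frac{1}{3} \cdot 15 = 5$)
$p{\left(b \right)} = b^{2}$ ($p{\left(b \right)} = b^{2} + 0 = b^{2}$)
$X{\left(E,a \right)} = \frac{5}{16}$ ($X{\left(E,a \right)} = \frac{5}{\left(-4\right)^{2}} = \frac{5}{16}$)
$c = - \frac{16}{5035}$ ($c = \frac{1}{\frac{5}{16} - 315} = \frac{1}{- \frac{5035}{16}} = - \frac{16}{5035} \approx -0.0031778$)
$c - t{\left(f{\left(2 \right)},-18 \right)} = - \frac{16}{5035} - -21 = - \frac{16}{5035} + 21 = \frac{105719}{5035}$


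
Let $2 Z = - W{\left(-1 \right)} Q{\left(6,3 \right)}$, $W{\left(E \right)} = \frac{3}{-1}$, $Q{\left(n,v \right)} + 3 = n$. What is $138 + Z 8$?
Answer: $174$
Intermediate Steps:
$Q{\left(n,v \right)} = -3 + n$
$W{\left(E \right)} = -3$ ($W{\left(E \right)} = 3 \left(-1\right) = -3$)
$Z = \frac{9}{2}$ ($Z = \frac{\left(-1\right) \left(-3\right) \left(-3 + 6\right)}{2} = \frac{3 \cdot 3}{2} = \frac{1}{2} \cdot 9 = \frac{9}{2} \approx 4.5$)
$138 + Z 8 = 138 + \frac{9}{2} \cdot 8 = 138 + 36 = 174$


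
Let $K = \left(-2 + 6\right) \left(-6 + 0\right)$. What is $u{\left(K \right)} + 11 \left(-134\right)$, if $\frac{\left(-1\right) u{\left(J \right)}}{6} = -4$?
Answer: $-1450$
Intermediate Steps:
$K = -24$ ($K = 4 \left(-6\right) = -24$)
$u{\left(J \right)} = 24$ ($u{\left(J \right)} = \left(-6\right) \left(-4\right) = 24$)
$u{\left(K \right)} + 11 \left(-134\right) = 24 + 11 \left(-134\right) = 24 - 1474 = -1450$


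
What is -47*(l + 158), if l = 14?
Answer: -8084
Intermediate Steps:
-47*(l + 158) = -47*(14 + 158) = -47*172 = -8084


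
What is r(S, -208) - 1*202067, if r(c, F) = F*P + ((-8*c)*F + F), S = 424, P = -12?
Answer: 505757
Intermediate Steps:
r(c, F) = -11*F - 8*F*c (r(c, F) = F*(-12) + ((-8*c)*F + F) = -12*F + (-8*F*c + F) = -12*F + (F - 8*F*c) = -11*F - 8*F*c)
r(S, -208) - 1*202067 = -1*(-208)*(11 + 8*424) - 1*202067 = -1*(-208)*(11 + 3392) - 202067 = -1*(-208)*3403 - 202067 = 707824 - 202067 = 505757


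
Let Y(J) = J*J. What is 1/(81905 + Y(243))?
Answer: 1/140954 ≈ 7.0945e-6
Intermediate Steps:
Y(J) = J²
1/(81905 + Y(243)) = 1/(81905 + 243²) = 1/(81905 + 59049) = 1/140954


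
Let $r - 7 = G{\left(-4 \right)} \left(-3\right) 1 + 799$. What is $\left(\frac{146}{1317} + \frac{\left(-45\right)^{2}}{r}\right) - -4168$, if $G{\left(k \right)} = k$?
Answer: $\frac{4492997761}{1077306} \approx 4170.6$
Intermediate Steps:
$r = 818$ ($r = 7 + \left(\left(-4\right) \left(-3\right) 1 + 799\right) = 7 + \left(12 \cdot 1 + 799\right) = 7 + \left(12 + 799\right) = 7 + 811 = 818$)
$\left(\frac{146}{1317} + \frac{\left(-45\right)^{2}}{r}\right) - -4168 = \left(\frac{146}{1317} + \frac{\left(-45\right)^{2}}{818}\right) - -4168 = \left(146 \cdot \frac{1}{1317} + 2025 \cdot \frac{1}{818}\right) + 4168 = \left(\frac{146}{1317} + \frac{2025}{818}\right) + 4168 = \frac{2786353}{1077306} + 4168 = \frac{4492997761}{1077306}$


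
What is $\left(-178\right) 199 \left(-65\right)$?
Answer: $2302430$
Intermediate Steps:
$\left(-178\right) 199 \left(-65\right) = \left(-35422\right) \left(-65\right) = 2302430$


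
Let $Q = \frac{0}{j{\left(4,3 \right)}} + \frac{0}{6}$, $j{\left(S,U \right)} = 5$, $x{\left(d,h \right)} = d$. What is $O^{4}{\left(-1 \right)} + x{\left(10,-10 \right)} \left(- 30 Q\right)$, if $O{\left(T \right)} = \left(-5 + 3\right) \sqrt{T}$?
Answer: $16$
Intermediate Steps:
$Q = 0$ ($Q = \frac{0}{5} + \frac{0}{6} = 0 \cdot \frac{1}{5} + 0 \cdot \frac{1}{6} = 0 + 0 = 0$)
$O{\left(T \right)} = - 2 \sqrt{T}$
$O^{4}{\left(-1 \right)} + x{\left(10,-10 \right)} \left(- 30 Q\right) = \left(- 2 \sqrt{-1}\right)^{4} + 10 \left(\left(-30\right) 0\right) = \left(- 2 i\right)^{4} + 10 \cdot 0 = 16 + 0 = 16$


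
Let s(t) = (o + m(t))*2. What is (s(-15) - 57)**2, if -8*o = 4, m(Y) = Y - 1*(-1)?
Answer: 7396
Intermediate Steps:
m(Y) = 1 + Y (m(Y) = Y + 1 = 1 + Y)
o = -1/2 (o = -1/8*4 = -1/2 ≈ -0.50000)
s(t) = 1 + 2*t (s(t) = (-1/2 + (1 + t))*2 = (1/2 + t)*2 = 1 + 2*t)
(s(-15) - 57)**2 = ((1 + 2*(-15)) - 57)**2 = ((1 - 30) - 57)**2 = (-29 - 57)**2 = (-86)**2 = 7396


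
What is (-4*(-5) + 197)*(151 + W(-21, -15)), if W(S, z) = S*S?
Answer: 128464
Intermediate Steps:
W(S, z) = S²
(-4*(-5) + 197)*(151 + W(-21, -15)) = (-4*(-5) + 197)*(151 + (-21)²) = (20 + 197)*(151 + 441) = 217*592 = 128464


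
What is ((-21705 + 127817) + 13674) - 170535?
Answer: -50749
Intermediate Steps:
((-21705 + 127817) + 13674) - 170535 = (106112 + 13674) - 170535 = 119786 - 170535 = -50749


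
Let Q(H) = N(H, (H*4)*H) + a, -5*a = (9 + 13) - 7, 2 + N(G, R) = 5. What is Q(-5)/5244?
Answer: 0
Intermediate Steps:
N(G, R) = 3 (N(G, R) = -2 + 5 = 3)
a = -3 (a = -((9 + 13) - 7)/5 = -(22 - 7)/5 = -⅕*15 = -3)
Q(H) = 0 (Q(H) = 3 - 3 = 0)
Q(-5)/5244 = 0/5244 = 0*(1/5244) = 0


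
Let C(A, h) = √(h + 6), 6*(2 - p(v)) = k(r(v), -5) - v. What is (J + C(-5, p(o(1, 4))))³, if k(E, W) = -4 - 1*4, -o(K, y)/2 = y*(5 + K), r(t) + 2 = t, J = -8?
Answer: -544 + 1160*√3/9 ≈ -320.76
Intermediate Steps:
r(t) = -2 + t
o(K, y) = -2*y*(5 + K)
k(E, W) = -8 (k(E, W) = -4 - 4 = -8)
p(v) = 10/3 + v/6 (p(v) = 2 - (-8 - v)/6 = 2 + (4/3 + v/6) = 10/3 + v/6)
C(A, h) = √(6 + h)
(J + C(-5, p(o(1, 4))))³ = (-8 + √(6 + (10/3 + (-2*4*(5 + 1))/6)))³ = (-8 + √(6 + (10/3 + (-2*4*6)/6)))³ = (-8 + √(6 + (10/3 + (⅙)*(-48))))³ = (-8 + √(6 + (10/3 - 8)))³ = (-8 + √(6 - 14/3))³ = (-8 + √(4/3))³ = (-8 + 2*√3/3)³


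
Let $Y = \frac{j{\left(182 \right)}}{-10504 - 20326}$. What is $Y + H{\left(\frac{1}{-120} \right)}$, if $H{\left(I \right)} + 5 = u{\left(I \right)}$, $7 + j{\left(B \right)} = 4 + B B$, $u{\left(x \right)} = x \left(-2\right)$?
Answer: $- \frac{1120543}{184980} \approx -6.0576$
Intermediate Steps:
$u{\left(x \right)} = - 2 x$
$j{\left(B \right)} = -3 + B^{2}$ ($j{\left(B \right)} = -7 + \left(4 + B B\right) = -7 + \left(4 + B^{2}\right) = -3 + B^{2}$)
$H{\left(I \right)} = -5 - 2 I$
$Y = - \frac{33121}{30830}$ ($Y = \frac{-3 + 182^{2}}{-10504 - 20326} = \frac{-3 + 33124}{-10504 - 20326} = \frac{33121}{-30830} = 33121 \left(- \frac{1}{30830}\right) = - \frac{33121}{30830} \approx -1.0743$)
$Y + H{\left(\frac{1}{-120} \right)} = - \frac{33121}{30830} - \left(5 + \frac{2}{-120}\right) = - \frac{33121}{30830} - \frac{299}{60} = - \frac{1120543}{184980}$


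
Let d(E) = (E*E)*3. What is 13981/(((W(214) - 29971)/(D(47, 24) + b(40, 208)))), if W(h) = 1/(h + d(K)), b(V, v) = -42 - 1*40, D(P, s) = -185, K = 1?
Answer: 24546823/197082 ≈ 124.55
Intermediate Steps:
d(E) = 3*E² (d(E) = E²*3 = 3*E²)
b(V, v) = -82 (b(V, v) = -42 - 40 = -82)
W(h) = 1/(3 + h) (W(h) = 1/(h + 3*1²) = 1/(h + 3*1) = 1/(h + 3) = 1/(3 + h))
13981/(((W(214) - 29971)/(D(47, 24) + b(40, 208)))) = 13981/(((1/(3 + 214) - 29971)/(-185 - 82))) = 13981/(((1/217 - 29971)/(-267))) = 13981/(((1/217 - 29971)*(-1/267))) = 13981/((-6503706/217*(-1/267))) = 13981/(2167902/19313) = 13981*(19313/2167902) = 24546823/197082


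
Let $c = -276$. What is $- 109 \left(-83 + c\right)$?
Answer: $39131$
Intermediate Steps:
$- 109 \left(-83 + c\right) = - 109 \left(-83 - 276\right) = \left(-109\right) \left(-359\right) = 39131$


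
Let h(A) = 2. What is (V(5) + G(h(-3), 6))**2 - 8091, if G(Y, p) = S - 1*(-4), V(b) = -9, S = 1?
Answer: -8075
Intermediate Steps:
G(Y, p) = 5 (G(Y, p) = 1 - 1*(-4) = 1 + 4 = 5)
(V(5) + G(h(-3), 6))**2 - 8091 = (-9 + 5)**2 - 8091 = (-4)**2 - 8091 = 16 - 8091 = -8075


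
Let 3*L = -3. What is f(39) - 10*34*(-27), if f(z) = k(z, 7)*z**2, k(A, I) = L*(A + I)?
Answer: -60786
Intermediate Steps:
L = -1 (L = (1/3)*(-3) = -1)
k(A, I) = -A - I (k(A, I) = -(A + I) = -A - I)
f(z) = z**2*(-7 - z) (f(z) = (-z - 1*7)*z**2 = (-z - 7)*z**2 = (-7 - z)*z**2 = z**2*(-7 - z))
f(39) - 10*34*(-27) = 39**2*(-7 - 1*39) - 10*34*(-27) = 1521*(-7 - 39) - 340*(-27) = 1521*(-46) + 9180 = -69966 + 9180 = -60786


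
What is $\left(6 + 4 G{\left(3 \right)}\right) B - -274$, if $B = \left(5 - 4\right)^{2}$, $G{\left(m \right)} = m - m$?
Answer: $280$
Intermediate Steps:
$G{\left(m \right)} = 0$
$B = 1$ ($B = 1^{2} = 1$)
$\left(6 + 4 G{\left(3 \right)}\right) B - -274 = \left(6 + 4 \cdot 0\right) 1 - -274 = \left(6 + 0\right) 1 + 274 = 6 \cdot 1 + 274 = 6 + 274 = 280$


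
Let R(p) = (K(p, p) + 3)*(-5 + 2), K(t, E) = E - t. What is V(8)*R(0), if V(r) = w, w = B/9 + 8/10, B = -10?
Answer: 14/5 ≈ 2.8000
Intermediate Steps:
w = -14/45 (w = -10/9 + 8/10 = -10*1/9 + 8*(1/10) = -10/9 + 4/5 = -14/45 ≈ -0.31111)
R(p) = -9 (R(p) = ((p - p) + 3)*(-5 + 2) = (0 + 3)*(-3) = 3*(-3) = -9)
V(r) = -14/45
V(8)*R(0) = -14/45*(-9) = 14/5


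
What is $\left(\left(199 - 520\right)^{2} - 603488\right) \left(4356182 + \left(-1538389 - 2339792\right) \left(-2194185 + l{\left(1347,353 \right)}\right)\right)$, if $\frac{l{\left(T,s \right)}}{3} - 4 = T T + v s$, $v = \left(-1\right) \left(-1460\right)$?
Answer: $9306625644745951604$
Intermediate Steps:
$v = 1460$
$l{\left(T,s \right)} = 12 + 3 T^{2} + 4380 s$ ($l{\left(T,s \right)} = 12 + 3 \left(T T + 1460 s\right) = 12 + 3 \left(T^{2} + 1460 s\right) = 12 + \left(3 T^{2} + 4380 s\right) = 12 + 3 T^{2} + 4380 s$)
$\left(\left(199 - 520\right)^{2} - 603488\right) \left(4356182 + \left(-1538389 - 2339792\right) \left(-2194185 + l{\left(1347,353 \right)}\right)\right) = \left(\left(199 - 520\right)^{2} - 603488\right) \left(4356182 + \left(-1538389 - 2339792\right) \left(-2194185 + \left(12 + 3 \cdot 1347^{2} + 4380 \cdot 353\right)\right)\right) = \left(\left(-321\right)^{2} - 603488\right) \left(4356182 - 3878181 \left(-2194185 + \left(12 + 3 \cdot 1814409 + 1546140\right)\right)\right) = \left(103041 - 603488\right) \left(4356182 - 3878181 \left(-2194185 + \left(12 + 5443227 + 1546140\right)\right)\right) = - 500447 \left(4356182 - 3878181 \left(-2194185 + 6989379\right)\right) = - 500447 \left(4356182 - 18596630262114\right) = \left(-500447\right) \left(-18596625905932\right) = 9306625644745951604$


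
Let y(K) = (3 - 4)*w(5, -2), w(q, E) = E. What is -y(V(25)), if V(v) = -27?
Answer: -2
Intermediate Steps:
y(K) = 2 (y(K) = (3 - 4)*(-2) = -1*(-2) = 2)
-y(V(25)) = -1*2 = -2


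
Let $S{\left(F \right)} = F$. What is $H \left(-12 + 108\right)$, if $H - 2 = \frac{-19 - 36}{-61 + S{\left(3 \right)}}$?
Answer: $\frac{8208}{29} \approx 283.03$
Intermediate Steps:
$H = \frac{171}{58}$ ($H = 2 + \frac{-19 - 36}{-61 + 3} = 2 - \frac{55}{-58} = 2 - - \frac{55}{58} = 2 + \frac{55}{58} = \frac{171}{58} \approx 2.9483$)
$H \left(-12 + 108\right) = \frac{171 \left(-12 + 108\right)}{58} = \frac{171}{58} \cdot 96 = \frac{8208}{29}$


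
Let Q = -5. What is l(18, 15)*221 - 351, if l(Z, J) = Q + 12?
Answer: 1196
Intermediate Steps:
l(Z, J) = 7 (l(Z, J) = -5 + 12 = 7)
l(18, 15)*221 - 351 = 7*221 - 351 = 1547 - 351 = 1196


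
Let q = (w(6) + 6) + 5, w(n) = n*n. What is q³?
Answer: 103823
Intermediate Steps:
w(n) = n²
q = 47 (q = (6² + 6) + 5 = (36 + 6) + 5 = 42 + 5 = 47)
q³ = 47³ = 103823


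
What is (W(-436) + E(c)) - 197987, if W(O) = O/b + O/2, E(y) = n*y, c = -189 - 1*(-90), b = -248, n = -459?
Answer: -9471259/62 ≈ -1.5276e+5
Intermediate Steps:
c = -99 (c = -189 + 90 = -99)
E(y) = -459*y
W(O) = 123*O/248 (W(O) = O/(-248) + O/2 = O*(-1/248) + O*(½) = -O/248 + O/2 = 123*O/248)
(W(-436) + E(c)) - 197987 = ((123/248)*(-436) - 459*(-99)) - 197987 = (-13407/62 + 45441) - 197987 = 2803935/62 - 197987 = -9471259/62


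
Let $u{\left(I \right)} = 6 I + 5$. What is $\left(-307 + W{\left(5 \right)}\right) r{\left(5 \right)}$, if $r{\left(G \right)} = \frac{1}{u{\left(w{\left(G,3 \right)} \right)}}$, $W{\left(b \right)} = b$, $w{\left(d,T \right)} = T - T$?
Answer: $- \frac{302}{5} \approx -60.4$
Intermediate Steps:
$w{\left(d,T \right)} = 0$
$u{\left(I \right)} = 5 + 6 I$
$r{\left(G \right)} = \frac{1}{5}$ ($r{\left(G \right)} = \frac{1}{5 + 6 \cdot 0} = \frac{1}{5 + 0} = \frac{1}{5}$)
$\left(-307 + W{\left(5 \right)}\right) r{\left(5 \right)} = \left(-307 + 5\right) \frac{1}{5} = \left(-302\right) \frac{1}{5} = - \frac{302}{5}$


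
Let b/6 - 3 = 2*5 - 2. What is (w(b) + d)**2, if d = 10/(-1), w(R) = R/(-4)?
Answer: 2809/4 ≈ 702.25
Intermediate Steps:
b = 66 (b = 18 + 6*(2*5 - 2) = 18 + 6*(10 - 2) = 18 + 6*8 = 18 + 48 = 66)
w(R) = -R/4 (w(R) = R*(-1/4) = -R/4)
d = -10 (d = 10*(-1) = -10)
(w(b) + d)**2 = (-1/4*66 - 10)**2 = (-33/2 - 10)**2 = (-53/2)**2 = 2809/4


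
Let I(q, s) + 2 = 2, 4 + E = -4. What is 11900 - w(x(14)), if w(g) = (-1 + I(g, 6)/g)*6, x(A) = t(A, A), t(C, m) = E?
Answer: 11906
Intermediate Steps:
E = -8 (E = -4 - 4 = -8)
I(q, s) = 0 (I(q, s) = -2 + 2 = 0)
t(C, m) = -8
x(A) = -8
w(g) = -6 (w(g) = (-1 + 0/g)*6 = (-1 + 0)*6 = -1*6 = -6)
11900 - w(x(14)) = 11900 - 1*(-6) = 11900 + 6 = 11906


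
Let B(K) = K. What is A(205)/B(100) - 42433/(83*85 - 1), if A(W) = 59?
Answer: -1913557/352700 ≈ -5.4255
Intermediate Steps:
A(205)/B(100) - 42433/(83*85 - 1) = 59/100 - 42433/(83*85 - 1) = 59*(1/100) - 42433/(7055 - 1) = 59/100 - 42433/7054 = -1913557/352700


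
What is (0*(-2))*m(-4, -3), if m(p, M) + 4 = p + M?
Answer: 0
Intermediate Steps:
m(p, M) = -4 + M + p (m(p, M) = -4 + (p + M) = -4 + (M + p) = -4 + M + p)
(0*(-2))*m(-4, -3) = (0*(-2))*(-4 - 3 - 4) = 0*(-11) = 0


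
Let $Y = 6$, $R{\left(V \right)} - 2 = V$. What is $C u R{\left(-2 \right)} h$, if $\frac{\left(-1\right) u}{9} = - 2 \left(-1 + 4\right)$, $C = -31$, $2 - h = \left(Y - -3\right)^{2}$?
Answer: $0$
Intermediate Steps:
$R{\left(V \right)} = 2 + V$
$h = -79$ ($h = 2 - \left(6 - -3\right)^{2} = 2 - \left(6 + \left(-2 + 5\right)\right)^{2} = 2 - \left(6 + 3\right)^{2} = 2 - 9^{2} = 2 - 81 = -79$)
$u = 54$ ($u = - 9 \left(- 2 \left(-1 + 4\right)\right) = - 9 \left(\left(-2\right) 3\right) = \left(-9\right) \left(-6\right) = 54$)
$C u R{\left(-2 \right)} h = \left(-31\right) 54 \left(2 - 2\right) \left(-79\right) = - 1674 \cdot 0 \left(-79\right) = \left(-1674\right) 0 = 0$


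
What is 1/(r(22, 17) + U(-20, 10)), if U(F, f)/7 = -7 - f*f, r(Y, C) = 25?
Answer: -1/724 ≈ -0.0013812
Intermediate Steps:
U(F, f) = -49 - 7*f² (U(F, f) = 7*(-7 - f*f) = 7*(-7 - f²) = -49 - 7*f²)
1/(r(22, 17) + U(-20, 10)) = 1/(25 + (-49 - 7*10²)) = 1/(25 + (-49 - 7*100)) = 1/(25 + (-49 - 700)) = 1/(25 - 749) = 1/(-724) = -1/724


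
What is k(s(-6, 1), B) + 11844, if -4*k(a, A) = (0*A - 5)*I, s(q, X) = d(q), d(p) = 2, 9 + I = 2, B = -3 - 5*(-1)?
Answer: 47341/4 ≈ 11835.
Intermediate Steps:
B = 2 (B = -3 + 5 = 2)
I = -7 (I = -9 + 2 = -7)
s(q, X) = 2
k(a, A) = -35/4 (k(a, A) = -(0*A - 5)*(-7)/4 = -(0 - 5)*(-7)/4 = -(-5)*(-7)/4 = -¼*35 = -35/4)
k(s(-6, 1), B) + 11844 = -35/4 + 11844 = 47341/4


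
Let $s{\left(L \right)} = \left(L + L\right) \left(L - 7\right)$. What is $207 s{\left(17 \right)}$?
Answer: $70380$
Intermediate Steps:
$s{\left(L \right)} = 2 L \left(-7 + L\right)$
$207 s{\left(17 \right)} = 207 \cdot 2 \cdot 17 \left(-7 + 17\right) = 207 \cdot 2 \cdot 17 \cdot 10 = 207 \cdot 340 = 70380$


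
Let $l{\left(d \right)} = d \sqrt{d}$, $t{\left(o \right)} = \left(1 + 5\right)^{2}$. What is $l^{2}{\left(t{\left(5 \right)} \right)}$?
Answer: $46656$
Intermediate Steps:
$t{\left(o \right)} = 36$ ($t{\left(o \right)} = 6^{2} = 36$)
$l{\left(d \right)} = d^{\frac{3}{2}}$
$l^{2}{\left(t{\left(5 \right)} \right)} = \left(36^{\frac{3}{2}}\right)^{2} = 216^{2} = 46656$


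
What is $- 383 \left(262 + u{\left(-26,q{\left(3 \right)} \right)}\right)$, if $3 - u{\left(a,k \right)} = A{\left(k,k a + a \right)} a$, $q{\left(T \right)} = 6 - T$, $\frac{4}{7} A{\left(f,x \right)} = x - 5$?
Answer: $\frac{3595987}{2} \approx 1.798 \cdot 10^{6}$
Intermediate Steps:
$A{\left(f,x \right)} = - \frac{35}{4} + \frac{7 x}{4}$ ($A{\left(f,x \right)} = \frac{7 \left(x - 5\right)}{4} = \frac{7 \left(-5 + x\right)}{4} = - \frac{35}{4} + \frac{7 x}{4}$)
$u{\left(a,k \right)} = 3 - a \left(- \frac{35}{4} + \frac{7 a}{4} + \frac{7 a k}{4}\right)$ ($u{\left(a,k \right)} = 3 - \left(- \frac{35}{4} + \frac{7 \left(k a + a\right)}{4}\right) a = 3 - \left(- \frac{35}{4} + \frac{7 \left(a k + a\right)}{4}\right) a = 3 - \left(- \frac{35}{4} + \frac{7 \left(a + a k\right)}{4}\right) a = 3 - \left(- \frac{35}{4} + \left(\frac{7 a}{4} + \frac{7 a k}{4}\right)\right) a = 3 - \left(- \frac{35}{4} + \frac{7 a}{4} + \frac{7 a k}{4}\right) a = 3 - a \left(- \frac{35}{4} + \frac{7 a}{4} + \frac{7 a k}{4}\right)$)
$- 383 \left(262 + u{\left(-26,q{\left(3 \right)} \right)}\right) = - 383 \left(262 + \left(3 - - \frac{91 \left(-5 - 26 \left(1 + \left(6 - 3\right)\right)\right)}{2}\right)\right) = - 383 \left(262 + \left(3 - - \frac{91 \left(-5 - 26 \left(1 + 3\right)\right)}{2}\right)\right) = - 383 \left(262 + \left(3 - - \frac{91 \left(-5 - 104\right)}{2}\right)\right) = - 383 \left(262 + \left(3 - \left(- \frac{91}{2}\right) \left(-109\right)\right)\right) = - 383 \left(262 + \left(3 - \frac{9919}{2}\right)\right) = - 383 \left(262 - \frac{9913}{2}\right) = \left(-383\right) \left(- \frac{9389}{2}\right) = \frac{3595987}{2}$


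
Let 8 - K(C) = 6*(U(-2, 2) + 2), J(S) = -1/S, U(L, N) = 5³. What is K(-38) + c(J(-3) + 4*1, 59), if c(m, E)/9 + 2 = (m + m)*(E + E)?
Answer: 8432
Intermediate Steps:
U(L, N) = 125
c(m, E) = -18 + 36*E*m (c(m, E) = -18 + 9*((m + m)*(E + E)) = -18 + 9*((2*m)*(2*E)) = -18 + 9*(4*E*m) = -18 + 36*E*m)
K(C) = -754 (K(C) = 8 - 6*(125 + 2) = 8 - 6*127 = 8 - 1*762 = 8 - 762 = -754)
K(-38) + c(J(-3) + 4*1, 59) = -754 + (-18 + 36*59*(-1/(-3) + 4*1)) = -754 + (-18 + 36*59*(-1*(-⅓) + 4)) = -754 + (-18 + 36*59*(⅓ + 4)) = -754 + (-18 + 36*59*(13/3)) = -754 + (-18 + 9204) = -754 + 9186 = 8432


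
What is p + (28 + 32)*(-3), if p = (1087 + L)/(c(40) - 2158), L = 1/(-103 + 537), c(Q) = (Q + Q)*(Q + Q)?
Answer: -110304427/613676 ≈ -179.74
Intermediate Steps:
c(Q) = 4*Q² (c(Q) = (2*Q)*(2*Q) = 4*Q²)
L = 1/434 ≈ 0.0023041
p = 157253/613676 (p = (1087 + 1/434)/(4*40² - 2158) = 471759/(434*(4*1600 - 2158)) = 471759/(434*(6400 - 2158)) = (471759/434)/4242 = (471759/434)*(1/4242) = 157253/613676 ≈ 0.25625)
p + (28 + 32)*(-3) = 157253/613676 + (28 + 32)*(-3) = 157253/613676 + 60*(-3) = 157253/613676 - 180 = -110304427/613676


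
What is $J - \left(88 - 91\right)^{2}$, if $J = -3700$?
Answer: $-3709$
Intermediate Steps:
$J - \left(88 - 91\right)^{2} = -3700 - \left(88 - 91\right)^{2} = -3700 - \left(-3\right)^{2} = -3700 - 9 = -3709$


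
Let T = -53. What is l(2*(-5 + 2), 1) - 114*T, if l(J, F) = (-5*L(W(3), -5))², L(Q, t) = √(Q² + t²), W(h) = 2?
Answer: 6767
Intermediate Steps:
l(J, F) = 725 (l(J, F) = (-5*√(2² + (-5)²))² = (-5*√(4 + 25))² = (-5*√29)² = 725)
l(2*(-5 + 2), 1) - 114*T = 725 - 114*(-53) = 725 + 6042 = 6767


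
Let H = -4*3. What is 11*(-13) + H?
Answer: -155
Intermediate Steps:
H = -12
11*(-13) + H = 11*(-13) - 12 = -143 - 12 = -155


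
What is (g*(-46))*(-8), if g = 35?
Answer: 12880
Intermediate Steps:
(g*(-46))*(-8) = (35*(-46))*(-8) = -1610*(-8) = 12880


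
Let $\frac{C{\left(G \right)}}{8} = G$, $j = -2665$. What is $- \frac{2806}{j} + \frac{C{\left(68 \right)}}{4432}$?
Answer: $\frac{867872}{738205} \approx 1.1757$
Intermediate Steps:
$C{\left(G \right)} = 8 G$
$- \frac{2806}{j} + \frac{C{\left(68 \right)}}{4432} = - \frac{2806}{-2665} + \frac{8 \cdot 68}{4432} = \left(-2806\right) \left(- \frac{1}{2665}\right) + 544 \cdot \frac{1}{4432} = \frac{2806}{2665} + \frac{34}{277} = \frac{867872}{738205}$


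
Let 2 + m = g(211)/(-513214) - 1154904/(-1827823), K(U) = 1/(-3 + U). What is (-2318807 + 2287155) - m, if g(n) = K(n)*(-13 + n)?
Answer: -3087794266697172147/97558692724688 ≈ -31651.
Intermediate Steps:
g(n) = (-13 + n)/(-3 + n)
m = -133475424652429/97558692724688 (m = -2 + (((-13 + 211)/(-3 + 211))/(-513214) - 1154904/(-1827823)) = -2 + ((198/208)*(-1/513214) - 1154904*(-1/1827823)) = -2 + (((1/208)*198)*(-1/513214) + 1154904/1827823) = -2 + ((99/104)*(-1/513214) + 1154904/1827823) = -2 + (-99/53374256 + 1154904/1827823) = -2 + 61641960796947/97558692724688 = -133475424652429/97558692724688 ≈ -1.3682)
(-2318807 + 2287155) - m = (-2318807 + 2287155) - 1*(-133475424652429/97558692724688) = -31652 + 133475424652429/97558692724688 = -3087794266697172147/97558692724688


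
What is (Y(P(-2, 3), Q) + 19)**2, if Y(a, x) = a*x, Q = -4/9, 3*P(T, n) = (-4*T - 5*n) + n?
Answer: 279841/729 ≈ 383.87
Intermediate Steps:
P(T, n) = -4*T/3 - 4*n/3 (P(T, n) = ((-4*T - 5*n) + n)/3 = ((-5*n - 4*T) + n)/3 = (-4*T - 4*n)/3 = -4*T/3 - 4*n/3)
Q = -4/9 (Q = -4*1/9 = -4/9 ≈ -0.44444)
(Y(P(-2, 3), Q) + 19)**2 = ((-4/3*(-2) - 4/3*3)*(-4/9) + 19)**2 = ((8/3 - 4)*(-4/9) + 19)**2 = (-4/3*(-4/9) + 19)**2 = (16/27 + 19)**2 = (529/27)**2 = 279841/729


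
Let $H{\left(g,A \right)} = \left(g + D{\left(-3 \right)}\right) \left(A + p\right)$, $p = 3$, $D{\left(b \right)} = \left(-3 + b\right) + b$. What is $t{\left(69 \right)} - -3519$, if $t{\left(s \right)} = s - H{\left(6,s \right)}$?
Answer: $3804$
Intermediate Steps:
$D{\left(b \right)} = -3 + 2 b$
$H{\left(g,A \right)} = \left(-9 + g\right) \left(3 + A\right)$ ($H{\left(g,A \right)} = \left(g + \left(-3 + 2 \left(-3\right)\right)\right) \left(A + 3\right) = \left(g - 9\right) \left(3 + A\right) = \left(-9 + g\right) \left(3 + A\right)$)
$t{\left(s \right)} = 9 + 4 s$ ($t{\left(s \right)} = s - \left(-27 - 9 s + 3 \cdot 6 + s 6\right) = s - \left(-27 - 9 s + 18 + 6 s\right) = s - \left(-9 - 3 s\right) = s + \left(9 + 3 s\right) = 9 + 4 s$)
$t{\left(69 \right)} - -3519 = \left(9 + 4 \cdot 69\right) - -3519 = \left(9 + 276\right) + 3519 = 285 + 3519 = 3804$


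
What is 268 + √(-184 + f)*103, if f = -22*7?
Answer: 268 + 1339*I*√2 ≈ 268.0 + 1893.6*I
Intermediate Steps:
f = -154
268 + √(-184 + f)*103 = 268 + √(-184 - 154)*103 = 268 + √(-338)*103 = 268 + (13*I*√2)*103 = 268 + 1339*I*√2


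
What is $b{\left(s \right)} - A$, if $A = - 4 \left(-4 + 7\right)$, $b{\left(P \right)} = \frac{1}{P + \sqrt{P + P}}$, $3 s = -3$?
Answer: $\frac{11 i + 12 \sqrt{2}}{i + \sqrt{2}} \approx 11.667 - 0.4714 i$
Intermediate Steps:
$s = -1$ ($s = \frac{1}{3} \left(-3\right) = -1$)
$b{\left(P \right)} = \frac{1}{P + \sqrt{2} \sqrt{P}}$ ($b{\left(P \right)} = \frac{1}{P + \sqrt{2 P}} = \frac{1}{P + \sqrt{2} \sqrt{P}}$)
$A = -12$ ($A = \left(-4\right) 3 = -12$)
$b{\left(s \right)} - A = \frac{1}{-1 + \sqrt{2} \sqrt{-1}} - -12 = \frac{1}{-1 + \sqrt{2} i} + 12 = \frac{1}{-1 + i \sqrt{2}} + 12 = 12 + \frac{1}{-1 + i \sqrt{2}}$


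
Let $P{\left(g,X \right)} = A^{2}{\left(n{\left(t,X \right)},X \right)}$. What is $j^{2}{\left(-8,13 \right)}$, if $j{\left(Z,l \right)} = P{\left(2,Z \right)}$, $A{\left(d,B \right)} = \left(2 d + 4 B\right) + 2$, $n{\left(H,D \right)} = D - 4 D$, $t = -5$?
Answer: $104976$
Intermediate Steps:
$n{\left(H,D \right)} = - 3 D$
$A{\left(d,B \right)} = 2 + 2 d + 4 B$
$P{\left(g,X \right)} = \left(2 - 2 X\right)^{2}$ ($P{\left(g,X \right)} = \left(2 + 2 \left(- 3 X\right) + 4 X\right)^{2} = \left(2 - 6 X + 4 X\right)^{2} = \left(2 - 2 X\right)^{2}$)
$j{\left(Z,l \right)} = 4 \left(1 - Z\right)^{2}$
$j^{2}{\left(-8,13 \right)} = \left(4 \left(1 - -8\right)^{2}\right)^{2} = \left(4 \left(1 + 8\right)^{2}\right)^{2} = \left(4 \cdot 9^{2}\right)^{2} = \left(4 \cdot 81\right)^{2} = 324^{2} = 104976$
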